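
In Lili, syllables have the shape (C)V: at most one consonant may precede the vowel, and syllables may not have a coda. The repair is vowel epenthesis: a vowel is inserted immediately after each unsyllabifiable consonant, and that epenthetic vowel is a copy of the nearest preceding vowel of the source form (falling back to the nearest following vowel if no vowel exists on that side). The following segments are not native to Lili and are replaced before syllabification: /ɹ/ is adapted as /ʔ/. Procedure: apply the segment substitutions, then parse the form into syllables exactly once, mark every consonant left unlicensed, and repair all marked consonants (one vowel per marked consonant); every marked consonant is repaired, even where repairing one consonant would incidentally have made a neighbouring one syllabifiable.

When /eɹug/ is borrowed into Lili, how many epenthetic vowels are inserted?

1

After substitution the input is /eʔug/.
The unsyllabifiable consonants are /g/; each receives one epenthetic vowel.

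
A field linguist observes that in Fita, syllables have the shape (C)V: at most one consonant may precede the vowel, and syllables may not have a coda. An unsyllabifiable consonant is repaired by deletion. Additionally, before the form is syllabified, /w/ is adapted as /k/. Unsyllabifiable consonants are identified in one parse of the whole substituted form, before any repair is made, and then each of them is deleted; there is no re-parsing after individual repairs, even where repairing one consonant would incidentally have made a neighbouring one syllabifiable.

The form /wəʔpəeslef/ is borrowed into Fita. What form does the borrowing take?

kəpəele

Substitution: /w/ → /k/, giving /kəʔpəeslef/.
Under (C)V, the unsyllabifiable consonants are /ʔ/, /s/, /f/ (no codas are permitted; onsets are limited to one consonant).
Deleting the stranded consonants removes /ʔ/, /s/, /f/.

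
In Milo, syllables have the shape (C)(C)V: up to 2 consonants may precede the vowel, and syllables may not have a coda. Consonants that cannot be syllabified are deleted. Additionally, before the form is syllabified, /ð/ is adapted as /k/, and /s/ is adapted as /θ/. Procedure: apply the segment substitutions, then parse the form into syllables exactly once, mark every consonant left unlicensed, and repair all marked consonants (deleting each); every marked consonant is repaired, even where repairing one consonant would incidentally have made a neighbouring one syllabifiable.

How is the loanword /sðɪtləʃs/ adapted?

θkɪtlə

Substitution: /s/ → /θ/, /ð/ → /k/, giving /θkɪtləʃθ/.
Under (C)(C)V, the unsyllabifiable consonants are /ʃ/, /θ/ (no codas are permitted; onsets may contain at most 2 consonants).
Deleting the stranded consonants removes /ʃ/, /θ/.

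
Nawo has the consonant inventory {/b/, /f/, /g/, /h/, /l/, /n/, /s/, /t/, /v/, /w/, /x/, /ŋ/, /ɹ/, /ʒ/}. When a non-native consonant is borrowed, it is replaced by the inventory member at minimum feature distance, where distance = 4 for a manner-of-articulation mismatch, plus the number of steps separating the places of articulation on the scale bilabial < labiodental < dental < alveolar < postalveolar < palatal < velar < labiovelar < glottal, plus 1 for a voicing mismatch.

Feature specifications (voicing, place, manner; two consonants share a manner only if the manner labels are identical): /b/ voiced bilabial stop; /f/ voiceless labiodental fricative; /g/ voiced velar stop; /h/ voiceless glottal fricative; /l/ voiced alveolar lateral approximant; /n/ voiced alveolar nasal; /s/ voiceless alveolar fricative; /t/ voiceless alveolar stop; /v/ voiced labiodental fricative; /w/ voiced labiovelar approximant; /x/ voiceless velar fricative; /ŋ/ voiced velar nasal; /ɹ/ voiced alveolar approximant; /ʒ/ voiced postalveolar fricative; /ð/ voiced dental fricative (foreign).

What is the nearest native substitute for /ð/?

/v/ is closest: same manner (fricative), place distance 1 (dental→labiodental), same voicing; total 1. Next closest is /f/ at distance 2.

v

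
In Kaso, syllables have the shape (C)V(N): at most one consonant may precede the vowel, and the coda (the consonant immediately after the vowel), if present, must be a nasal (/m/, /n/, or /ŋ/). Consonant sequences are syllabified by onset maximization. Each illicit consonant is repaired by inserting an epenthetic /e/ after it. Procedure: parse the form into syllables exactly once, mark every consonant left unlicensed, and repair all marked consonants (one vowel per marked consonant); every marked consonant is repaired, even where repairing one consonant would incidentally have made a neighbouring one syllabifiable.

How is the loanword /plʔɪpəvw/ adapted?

The consonants /p/, /l/, /v/, /w/ cannot be parsed into a legal (C)V(N) syllable (only a nasal (/m/, /n/, or /ŋ/) is licensed in coda position; onsets are limited to one consonant).
Each unlicensed consonant becomes the onset of a new syllable: /p/ → /pe/, /l/ → /le/, /v/ → /ve/, /w/ → /we/.

peleʔɪpəvewe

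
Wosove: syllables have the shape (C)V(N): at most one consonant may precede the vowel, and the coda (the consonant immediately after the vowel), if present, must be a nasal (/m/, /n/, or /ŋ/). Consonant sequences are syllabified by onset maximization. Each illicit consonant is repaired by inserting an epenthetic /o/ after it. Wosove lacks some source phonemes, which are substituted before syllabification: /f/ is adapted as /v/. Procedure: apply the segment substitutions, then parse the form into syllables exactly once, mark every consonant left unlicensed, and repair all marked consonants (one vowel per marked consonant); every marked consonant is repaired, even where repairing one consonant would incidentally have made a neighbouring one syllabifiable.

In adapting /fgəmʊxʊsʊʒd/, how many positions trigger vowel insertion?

After substitution the input is /vgəmʊxʊsʊʒd/.
The unsyllabifiable consonants are /v/, /ʒ/, /d/; each receives one epenthetic vowel.

3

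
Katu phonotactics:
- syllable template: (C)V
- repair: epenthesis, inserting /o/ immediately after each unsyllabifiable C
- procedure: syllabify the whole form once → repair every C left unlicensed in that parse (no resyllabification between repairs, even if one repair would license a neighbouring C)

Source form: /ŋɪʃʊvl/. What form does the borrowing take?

ŋɪʃʊvolo

Syllabifying with onset maximization leaves /v/, /l/ stranded (no codas are permitted; onsets are limited to one consonant).
Each unlicensed consonant becomes the onset of a new syllable: /v/ → /vo/, /l/ → /lo/.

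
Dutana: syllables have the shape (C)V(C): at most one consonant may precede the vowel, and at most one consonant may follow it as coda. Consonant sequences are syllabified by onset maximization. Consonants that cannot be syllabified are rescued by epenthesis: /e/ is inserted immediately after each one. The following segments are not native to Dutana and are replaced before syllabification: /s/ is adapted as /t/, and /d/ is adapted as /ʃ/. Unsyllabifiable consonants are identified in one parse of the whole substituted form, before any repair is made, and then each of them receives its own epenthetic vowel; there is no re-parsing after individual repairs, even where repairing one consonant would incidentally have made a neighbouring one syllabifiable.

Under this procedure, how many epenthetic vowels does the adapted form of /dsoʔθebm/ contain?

2

After substitution the input is /ʃtoʔθebm/.
The unsyllabifiable consonants are /ʃ/, /m/; each receives one epenthetic vowel.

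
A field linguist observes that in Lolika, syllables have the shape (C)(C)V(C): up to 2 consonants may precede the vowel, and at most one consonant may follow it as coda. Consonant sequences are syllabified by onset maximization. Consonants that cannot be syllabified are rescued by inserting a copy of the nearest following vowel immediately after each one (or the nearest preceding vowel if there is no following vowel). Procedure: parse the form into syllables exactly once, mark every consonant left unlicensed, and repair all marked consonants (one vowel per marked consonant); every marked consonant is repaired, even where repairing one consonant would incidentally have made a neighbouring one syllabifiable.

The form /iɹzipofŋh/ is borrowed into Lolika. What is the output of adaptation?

iɹzipofŋoho

Syllabifying with onset maximization leaves /ŋ/, /h/ stranded (at most one coda consonant is licensed; onsets may contain at most 2 consonants).
Epenthesis after each stranded consonant: /ŋ/ → /ŋo/, /h/ → /ho/.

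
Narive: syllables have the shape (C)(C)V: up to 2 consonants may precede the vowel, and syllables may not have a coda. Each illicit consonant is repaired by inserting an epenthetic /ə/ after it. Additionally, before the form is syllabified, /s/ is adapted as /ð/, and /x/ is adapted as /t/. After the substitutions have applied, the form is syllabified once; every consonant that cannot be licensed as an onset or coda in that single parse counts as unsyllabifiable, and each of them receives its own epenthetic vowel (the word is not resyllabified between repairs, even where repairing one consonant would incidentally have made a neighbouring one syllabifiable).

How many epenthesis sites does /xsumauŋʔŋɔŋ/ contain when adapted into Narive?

2

After substitution the input is /tðumauŋʔŋɔŋ/.
The unsyllabifiable consonants are /ŋ/, /ŋ/; each receives one epenthetic vowel.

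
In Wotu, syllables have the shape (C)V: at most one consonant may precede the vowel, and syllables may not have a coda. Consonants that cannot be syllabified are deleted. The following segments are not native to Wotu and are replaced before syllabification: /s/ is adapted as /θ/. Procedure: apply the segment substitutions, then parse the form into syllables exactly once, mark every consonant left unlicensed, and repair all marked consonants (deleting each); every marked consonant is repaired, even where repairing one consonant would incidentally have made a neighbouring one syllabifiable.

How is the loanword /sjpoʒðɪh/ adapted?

poðɪ

Substitution: /s/ → /θ/, giving /θjpoʒðɪh/.
Syllabifying with onset maximization leaves /θ/, /j/, /ʒ/, /h/ stranded (no codas are permitted; onsets are limited to one consonant).
Deleting the stranded consonants removes /θ/, /j/, /ʒ/, /h/.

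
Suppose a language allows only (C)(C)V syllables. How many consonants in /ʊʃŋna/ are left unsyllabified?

1

The consonants /ʃ/ cannot be parsed into a legal (C)(C)V syllable (no codas are permitted; onsets may contain at most 2 consonants).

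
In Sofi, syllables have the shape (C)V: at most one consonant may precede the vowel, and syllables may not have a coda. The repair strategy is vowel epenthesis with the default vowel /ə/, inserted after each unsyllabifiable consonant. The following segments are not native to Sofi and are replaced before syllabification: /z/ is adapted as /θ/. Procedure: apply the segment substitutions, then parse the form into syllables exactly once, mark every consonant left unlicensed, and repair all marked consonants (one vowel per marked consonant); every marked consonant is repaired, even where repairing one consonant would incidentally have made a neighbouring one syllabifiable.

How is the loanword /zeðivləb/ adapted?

Substitution: /z/ → /θ/, giving /θeðivləb/.
Syllabifying with onset maximization leaves /v/, /b/ stranded (no codas are permitted; onsets are limited to one consonant).
Epenthesis after each stranded consonant: /v/ → /və/, /b/ → /bə/.

θeðivələbə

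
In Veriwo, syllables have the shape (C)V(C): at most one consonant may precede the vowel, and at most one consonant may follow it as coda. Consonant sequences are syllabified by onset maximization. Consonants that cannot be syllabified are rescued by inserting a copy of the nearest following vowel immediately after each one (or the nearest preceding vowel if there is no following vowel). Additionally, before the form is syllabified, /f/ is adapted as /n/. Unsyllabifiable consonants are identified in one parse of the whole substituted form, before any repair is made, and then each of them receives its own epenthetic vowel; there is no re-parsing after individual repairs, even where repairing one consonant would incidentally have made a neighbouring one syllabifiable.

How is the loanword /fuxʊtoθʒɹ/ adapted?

Substitution: /f/ → /n/, giving /nuxʊtoθʒɹ/.
The consonants /ʒ/, /ɹ/ cannot be parsed into a legal (C)V(C) syllable (at most one coda consonant is licensed; onsets are limited to one consonant).
Inserting the epenthetic vowel yields /ʒ/ → /ʒo/, /ɹ/ → /ɹo/.

nuxʊtoθʒoɹo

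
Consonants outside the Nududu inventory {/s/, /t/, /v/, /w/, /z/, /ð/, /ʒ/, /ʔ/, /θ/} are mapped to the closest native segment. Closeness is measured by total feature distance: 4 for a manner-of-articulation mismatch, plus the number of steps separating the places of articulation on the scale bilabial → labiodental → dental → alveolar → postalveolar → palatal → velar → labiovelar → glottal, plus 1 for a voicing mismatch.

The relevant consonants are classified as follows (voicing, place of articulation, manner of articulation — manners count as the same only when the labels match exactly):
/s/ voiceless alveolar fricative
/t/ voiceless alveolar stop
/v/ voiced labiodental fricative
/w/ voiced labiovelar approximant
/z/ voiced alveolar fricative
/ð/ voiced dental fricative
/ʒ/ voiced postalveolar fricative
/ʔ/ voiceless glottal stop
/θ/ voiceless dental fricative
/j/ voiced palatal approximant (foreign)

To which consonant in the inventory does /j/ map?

/w/ is closest: same manner (approximant), place distance 2 (palatal→labiovelar), same voicing; total 2. Next closest is /ʒ/ at distance 5.

w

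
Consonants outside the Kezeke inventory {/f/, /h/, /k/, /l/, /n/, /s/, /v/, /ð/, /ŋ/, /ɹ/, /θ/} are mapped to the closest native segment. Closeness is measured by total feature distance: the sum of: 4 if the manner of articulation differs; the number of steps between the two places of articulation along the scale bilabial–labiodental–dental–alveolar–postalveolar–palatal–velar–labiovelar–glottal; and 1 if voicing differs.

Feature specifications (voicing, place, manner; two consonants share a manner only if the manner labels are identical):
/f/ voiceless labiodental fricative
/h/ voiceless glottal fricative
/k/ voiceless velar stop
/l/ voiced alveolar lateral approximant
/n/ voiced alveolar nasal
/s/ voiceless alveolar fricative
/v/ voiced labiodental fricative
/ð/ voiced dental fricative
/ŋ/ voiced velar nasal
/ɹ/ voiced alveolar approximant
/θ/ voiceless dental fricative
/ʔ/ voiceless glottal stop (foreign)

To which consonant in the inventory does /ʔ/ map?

k

/k/ is closest: same manner (stop), place distance 2 (glottal→velar), same voicing; total 2. Next closest is /h/ at distance 4.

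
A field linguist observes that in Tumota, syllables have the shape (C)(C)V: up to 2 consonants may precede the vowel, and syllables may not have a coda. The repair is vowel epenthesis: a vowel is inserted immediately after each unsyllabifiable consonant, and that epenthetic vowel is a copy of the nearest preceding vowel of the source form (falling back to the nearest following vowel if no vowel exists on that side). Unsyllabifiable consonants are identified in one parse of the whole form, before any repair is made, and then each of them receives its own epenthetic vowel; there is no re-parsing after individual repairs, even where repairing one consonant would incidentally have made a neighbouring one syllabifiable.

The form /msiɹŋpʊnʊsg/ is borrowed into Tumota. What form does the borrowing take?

msiɹiŋpʊnʊsʊgʊ

The consonants /ɹ/, /s/, /g/ cannot be parsed into a legal (C)(C)V syllable (no codas are permitted; onsets may contain at most 2 consonants).
Each unlicensed consonant becomes the onset of a new syllable: /ɹ/ → /ɹi/, /s/ → /sʊ/, /g/ → /gʊ/.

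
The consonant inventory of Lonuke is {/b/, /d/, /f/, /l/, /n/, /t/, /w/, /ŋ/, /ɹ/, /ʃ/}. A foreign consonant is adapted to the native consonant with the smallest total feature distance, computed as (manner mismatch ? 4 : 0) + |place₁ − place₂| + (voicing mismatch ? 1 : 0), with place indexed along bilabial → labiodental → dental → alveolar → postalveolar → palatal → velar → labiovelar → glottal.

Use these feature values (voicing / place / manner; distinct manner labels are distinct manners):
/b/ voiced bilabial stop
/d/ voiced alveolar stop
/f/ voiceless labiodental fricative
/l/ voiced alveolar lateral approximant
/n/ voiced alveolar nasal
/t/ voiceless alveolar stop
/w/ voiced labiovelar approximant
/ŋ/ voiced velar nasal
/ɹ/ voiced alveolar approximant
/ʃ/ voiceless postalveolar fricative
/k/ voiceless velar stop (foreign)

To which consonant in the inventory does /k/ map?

t

/t/ is closest: same manner (stop), place distance 3 (velar→alveolar), same voicing; total 3. Next closest is /d/ at distance 4.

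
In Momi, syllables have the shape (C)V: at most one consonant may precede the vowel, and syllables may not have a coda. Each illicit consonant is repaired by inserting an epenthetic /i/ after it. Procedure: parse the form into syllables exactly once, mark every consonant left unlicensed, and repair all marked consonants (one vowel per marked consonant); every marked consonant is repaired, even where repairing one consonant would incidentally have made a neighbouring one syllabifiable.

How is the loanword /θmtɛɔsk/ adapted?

The consonants /θ/, /m/, /s/, /k/ cannot be parsed into a legal (C)V syllable (no codas are permitted; onsets are limited to one consonant).
Each unlicensed consonant becomes the onset of a new syllable: /θ/ → /θi/, /m/ → /mi/, /s/ → /si/, /k/ → /ki/.

θimitɛɔsiki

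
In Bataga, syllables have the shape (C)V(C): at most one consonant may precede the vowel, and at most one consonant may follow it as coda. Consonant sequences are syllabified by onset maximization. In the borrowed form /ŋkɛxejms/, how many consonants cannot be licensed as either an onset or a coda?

3

The consonants /ŋ/, /m/, /s/ cannot be parsed into a legal (C)V(C) syllable (at most one coda consonant is licensed; onsets are limited to one consonant).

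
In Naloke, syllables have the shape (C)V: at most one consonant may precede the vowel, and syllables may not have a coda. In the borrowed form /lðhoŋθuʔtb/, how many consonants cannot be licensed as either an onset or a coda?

6

Under (C)V, the unsyllabifiable consonants are /l/, /ð/, /ŋ/, /ʔ/, /t/, /b/ (no codas are permitted; onsets are limited to one consonant).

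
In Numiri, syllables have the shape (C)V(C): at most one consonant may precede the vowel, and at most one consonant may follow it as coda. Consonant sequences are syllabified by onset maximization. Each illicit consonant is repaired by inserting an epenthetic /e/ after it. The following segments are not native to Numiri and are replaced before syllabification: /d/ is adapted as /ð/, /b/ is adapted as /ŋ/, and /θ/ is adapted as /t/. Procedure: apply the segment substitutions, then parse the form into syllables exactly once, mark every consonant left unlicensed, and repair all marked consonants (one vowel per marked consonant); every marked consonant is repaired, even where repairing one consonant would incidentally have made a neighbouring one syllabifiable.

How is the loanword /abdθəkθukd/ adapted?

Substitution: /b/ → /ŋ/, /d/ → /ð/, /θ/ → /t/, giving /aŋðtəktukð/.
The consonants /ð/, /ð/ cannot be parsed into a legal (C)V(C) syllable (at most one coda consonant is licensed; onsets are limited to one consonant).
Inserting the epenthetic vowel yields /ð/ → /ðe/, /ð/ → /ðe/.

aŋðetəktukðe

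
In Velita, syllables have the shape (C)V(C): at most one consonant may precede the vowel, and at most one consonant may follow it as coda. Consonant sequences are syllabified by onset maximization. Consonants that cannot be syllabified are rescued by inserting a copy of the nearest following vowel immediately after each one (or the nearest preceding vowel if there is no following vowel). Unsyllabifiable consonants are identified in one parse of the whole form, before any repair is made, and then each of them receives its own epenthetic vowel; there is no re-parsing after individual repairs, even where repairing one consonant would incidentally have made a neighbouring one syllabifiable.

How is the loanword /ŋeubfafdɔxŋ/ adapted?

The consonants /ŋ/ cannot be parsed into a legal (C)V(C) syllable (at most one coda consonant is licensed; onsets are limited to one consonant).
Each unlicensed consonant becomes the onset of a new syllable: /ŋ/ → /ŋɔ/.

ŋeubfafdɔxŋɔ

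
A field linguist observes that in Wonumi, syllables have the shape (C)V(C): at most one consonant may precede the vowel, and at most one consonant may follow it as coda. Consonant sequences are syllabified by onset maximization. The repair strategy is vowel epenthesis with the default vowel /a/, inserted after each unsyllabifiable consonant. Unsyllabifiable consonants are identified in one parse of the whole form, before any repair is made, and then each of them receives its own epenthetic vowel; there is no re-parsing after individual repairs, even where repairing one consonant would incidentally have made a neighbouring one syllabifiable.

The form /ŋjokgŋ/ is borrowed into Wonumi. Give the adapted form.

Under (C)V(C), the unsyllabifiable consonants are /ŋ/, /g/, /ŋ/ (at most one coda consonant is licensed; onsets are limited to one consonant).
Inserting the epenthetic vowel yields /ŋ/ → /ŋa/, /g/ → /ga/, /ŋ/ → /ŋa/.

ŋajokgaŋa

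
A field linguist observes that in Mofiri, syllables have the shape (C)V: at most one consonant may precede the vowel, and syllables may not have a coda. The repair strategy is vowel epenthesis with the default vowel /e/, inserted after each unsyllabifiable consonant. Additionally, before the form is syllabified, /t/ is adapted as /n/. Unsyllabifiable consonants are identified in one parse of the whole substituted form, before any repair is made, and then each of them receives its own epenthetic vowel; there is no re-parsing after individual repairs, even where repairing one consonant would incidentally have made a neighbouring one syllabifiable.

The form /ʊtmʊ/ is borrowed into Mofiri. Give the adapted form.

ʊnemʊ

Substitution: /t/ → /n/, giving /ʊnmʊ/.
The consonants /n/ cannot be parsed into a legal (C)V syllable (no codas are permitted; onsets are limited to one consonant).
Each unlicensed consonant becomes the onset of a new syllable: /n/ → /ne/.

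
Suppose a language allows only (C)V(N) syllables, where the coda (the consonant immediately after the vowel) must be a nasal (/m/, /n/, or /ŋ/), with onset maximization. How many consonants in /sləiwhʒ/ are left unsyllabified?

4

Syllabifying with onset maximization leaves /s/, /w/, /h/, /ʒ/ stranded (only a nasal (/m/, /n/, or /ŋ/) is licensed in coda position; onsets are limited to one consonant).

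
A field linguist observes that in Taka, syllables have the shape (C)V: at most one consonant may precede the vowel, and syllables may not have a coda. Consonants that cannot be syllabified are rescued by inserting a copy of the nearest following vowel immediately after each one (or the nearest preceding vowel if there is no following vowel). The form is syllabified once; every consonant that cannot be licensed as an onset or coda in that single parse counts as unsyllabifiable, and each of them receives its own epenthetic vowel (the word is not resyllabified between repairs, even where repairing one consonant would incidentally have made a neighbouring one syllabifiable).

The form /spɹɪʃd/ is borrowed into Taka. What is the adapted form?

The consonants /s/, /p/, /ʃ/, /d/ cannot be parsed into a legal (C)V syllable (no codas are permitted; onsets are limited to one consonant).
Each unlicensed consonant becomes the onset of a new syllable: /s/ → /sɪ/, /p/ → /pɪ/, /ʃ/ → /ʃɪ/, /d/ → /dɪ/.

sɪpɪɹɪʃɪdɪ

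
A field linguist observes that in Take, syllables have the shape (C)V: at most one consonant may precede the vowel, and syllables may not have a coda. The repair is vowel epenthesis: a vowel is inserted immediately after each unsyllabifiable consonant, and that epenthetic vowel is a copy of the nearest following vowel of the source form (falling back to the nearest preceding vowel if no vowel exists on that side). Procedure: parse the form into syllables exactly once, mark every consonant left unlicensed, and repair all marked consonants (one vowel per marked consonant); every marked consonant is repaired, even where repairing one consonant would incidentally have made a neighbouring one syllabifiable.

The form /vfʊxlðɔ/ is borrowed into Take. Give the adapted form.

vʊfʊxɔlɔðɔ

Syllabifying with onset maximization leaves /v/, /x/, /l/ stranded (no codas are permitted; onsets are limited to one consonant).
Epenthesis after each stranded consonant: /v/ → /vʊ/, /x/ → /xɔ/, /l/ → /lɔ/.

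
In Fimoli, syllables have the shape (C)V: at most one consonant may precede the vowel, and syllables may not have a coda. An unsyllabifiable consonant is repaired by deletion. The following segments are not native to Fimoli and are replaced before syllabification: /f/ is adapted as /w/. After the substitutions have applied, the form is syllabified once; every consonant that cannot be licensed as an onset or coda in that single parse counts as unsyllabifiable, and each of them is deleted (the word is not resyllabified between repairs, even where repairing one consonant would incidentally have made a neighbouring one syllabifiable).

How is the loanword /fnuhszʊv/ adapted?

Substitution: /f/ → /w/, giving /wnuhszʊv/.
Syllabifying with onset maximization leaves /w/, /h/, /s/, /v/ stranded (no codas are permitted; onsets are limited to one consonant).
Deleting the stranded consonants removes /w/, /h/, /s/, /v/.

nuzʊ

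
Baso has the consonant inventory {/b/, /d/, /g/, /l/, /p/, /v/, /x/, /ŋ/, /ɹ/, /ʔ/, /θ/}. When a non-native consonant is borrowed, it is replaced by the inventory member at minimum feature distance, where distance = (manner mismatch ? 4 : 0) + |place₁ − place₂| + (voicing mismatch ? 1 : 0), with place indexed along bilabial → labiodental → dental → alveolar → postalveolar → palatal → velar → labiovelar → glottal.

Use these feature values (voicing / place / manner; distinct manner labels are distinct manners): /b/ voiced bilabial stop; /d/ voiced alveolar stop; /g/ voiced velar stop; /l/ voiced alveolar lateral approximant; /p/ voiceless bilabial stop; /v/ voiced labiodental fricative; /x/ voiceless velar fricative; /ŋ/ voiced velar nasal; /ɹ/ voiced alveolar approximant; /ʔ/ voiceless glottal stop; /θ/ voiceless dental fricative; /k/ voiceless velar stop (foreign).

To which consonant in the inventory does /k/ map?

g

/g/ is closest: same manner (stop), place distance 0 (velar→velar), voicing differs (+1); total 1. Next closest is /ʔ/ at distance 2.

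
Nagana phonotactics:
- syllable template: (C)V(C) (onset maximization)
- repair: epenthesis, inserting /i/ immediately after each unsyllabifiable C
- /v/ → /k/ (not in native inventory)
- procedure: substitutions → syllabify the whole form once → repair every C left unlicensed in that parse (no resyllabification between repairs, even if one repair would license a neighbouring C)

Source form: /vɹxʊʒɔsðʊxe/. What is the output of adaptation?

Substitution: /v/ → /k/, giving /kɹxʊʒɔsðʊxe/.
Syllabifying with onset maximization leaves /k/, /ɹ/ stranded (at most one coda consonant is licensed; onsets are limited to one consonant).
Epenthesis after each stranded consonant: /k/ → /ki/, /ɹ/ → /ɹi/.

kiɹixʊʒɔsðʊxe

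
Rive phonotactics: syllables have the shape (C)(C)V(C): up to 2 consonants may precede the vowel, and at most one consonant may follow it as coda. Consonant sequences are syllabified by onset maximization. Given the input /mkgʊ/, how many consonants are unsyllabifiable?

Under (C)(C)V(C), the unsyllabifiable consonants are /m/ (at most one coda consonant is licensed; onsets may contain at most 2 consonants).

1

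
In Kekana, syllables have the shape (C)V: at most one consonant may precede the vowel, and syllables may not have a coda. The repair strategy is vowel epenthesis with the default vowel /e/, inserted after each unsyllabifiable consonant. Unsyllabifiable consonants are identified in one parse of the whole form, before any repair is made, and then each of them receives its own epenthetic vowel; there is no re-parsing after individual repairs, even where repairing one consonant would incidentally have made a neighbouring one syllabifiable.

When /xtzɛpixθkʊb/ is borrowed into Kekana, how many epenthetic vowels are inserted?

The unsyllabifiable consonants are /x/, /t/, /x/, /θ/, /b/; each receives one epenthetic vowel.

5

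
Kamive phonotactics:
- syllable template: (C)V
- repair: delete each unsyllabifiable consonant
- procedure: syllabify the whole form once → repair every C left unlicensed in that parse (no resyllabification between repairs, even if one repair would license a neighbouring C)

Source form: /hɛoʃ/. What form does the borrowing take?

Syllabifying with onset maximization leaves /ʃ/ stranded (no codas are permitted; onsets are limited to one consonant).
Deleting the stranded consonants removes /ʃ/.

hɛo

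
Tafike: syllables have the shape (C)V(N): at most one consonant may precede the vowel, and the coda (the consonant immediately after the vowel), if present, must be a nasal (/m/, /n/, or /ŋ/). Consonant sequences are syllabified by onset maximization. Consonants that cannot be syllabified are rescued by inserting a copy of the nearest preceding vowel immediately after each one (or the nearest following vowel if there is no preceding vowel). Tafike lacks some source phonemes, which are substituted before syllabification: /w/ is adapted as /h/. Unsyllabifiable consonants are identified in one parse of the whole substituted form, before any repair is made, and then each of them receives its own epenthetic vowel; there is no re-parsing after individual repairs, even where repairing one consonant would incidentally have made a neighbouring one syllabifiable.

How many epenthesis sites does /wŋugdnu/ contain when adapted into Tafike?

After substitution the input is /hŋugdnu/.
The unsyllabifiable consonants are /h/, /g/, /d/; each receives one epenthetic vowel.

3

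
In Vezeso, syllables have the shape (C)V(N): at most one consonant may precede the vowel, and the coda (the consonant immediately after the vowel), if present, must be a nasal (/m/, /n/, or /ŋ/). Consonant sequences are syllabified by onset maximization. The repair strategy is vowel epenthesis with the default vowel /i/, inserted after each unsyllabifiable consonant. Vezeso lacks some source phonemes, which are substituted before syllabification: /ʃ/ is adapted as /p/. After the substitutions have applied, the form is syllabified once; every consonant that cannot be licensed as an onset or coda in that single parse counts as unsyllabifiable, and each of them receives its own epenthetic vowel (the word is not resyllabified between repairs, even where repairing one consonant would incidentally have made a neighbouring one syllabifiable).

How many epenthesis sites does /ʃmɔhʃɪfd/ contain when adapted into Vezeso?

4

After substitution the input is /pmɔhpɪfd/.
The unsyllabifiable consonants are /p/, /h/, /f/, /d/; each receives one epenthetic vowel.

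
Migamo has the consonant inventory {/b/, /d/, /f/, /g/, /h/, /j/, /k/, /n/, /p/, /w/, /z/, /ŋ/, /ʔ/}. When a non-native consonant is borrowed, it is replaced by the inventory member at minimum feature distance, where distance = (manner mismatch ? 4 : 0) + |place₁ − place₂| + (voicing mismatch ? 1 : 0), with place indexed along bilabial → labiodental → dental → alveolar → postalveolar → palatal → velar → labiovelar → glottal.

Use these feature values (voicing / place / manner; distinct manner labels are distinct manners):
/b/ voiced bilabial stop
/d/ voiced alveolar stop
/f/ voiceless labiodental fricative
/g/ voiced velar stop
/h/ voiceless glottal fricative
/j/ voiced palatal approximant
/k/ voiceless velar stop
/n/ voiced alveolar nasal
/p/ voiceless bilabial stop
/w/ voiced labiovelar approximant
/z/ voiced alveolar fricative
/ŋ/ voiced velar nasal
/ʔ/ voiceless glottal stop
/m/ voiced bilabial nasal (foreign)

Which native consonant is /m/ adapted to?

n

/n/ is closest: same manner (nasal), place distance 3 (bilabial→alveolar), same voicing; total 3. Next closest is /b/ at distance 4.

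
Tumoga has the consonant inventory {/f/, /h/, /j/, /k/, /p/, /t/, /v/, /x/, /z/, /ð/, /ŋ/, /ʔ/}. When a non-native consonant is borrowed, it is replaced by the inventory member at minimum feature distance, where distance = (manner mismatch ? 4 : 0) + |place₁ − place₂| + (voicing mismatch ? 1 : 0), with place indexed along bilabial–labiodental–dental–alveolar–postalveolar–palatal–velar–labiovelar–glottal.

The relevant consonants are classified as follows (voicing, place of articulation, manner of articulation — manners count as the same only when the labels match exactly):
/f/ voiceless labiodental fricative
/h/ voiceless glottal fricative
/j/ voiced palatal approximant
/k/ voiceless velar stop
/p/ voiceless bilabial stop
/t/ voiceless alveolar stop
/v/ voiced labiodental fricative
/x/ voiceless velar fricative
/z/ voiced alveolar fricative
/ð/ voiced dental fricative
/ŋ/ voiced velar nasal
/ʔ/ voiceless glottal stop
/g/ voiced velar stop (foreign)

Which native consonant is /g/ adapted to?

/k/ is closest: same manner (stop), place distance 0 (velar→velar), voicing differs (+1); total 1. Next closest is /ʔ/ at distance 3.

k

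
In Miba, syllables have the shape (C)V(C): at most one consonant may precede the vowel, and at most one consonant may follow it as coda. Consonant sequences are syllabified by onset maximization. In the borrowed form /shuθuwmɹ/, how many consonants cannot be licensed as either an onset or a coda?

3

Syllabifying with onset maximization leaves /s/, /m/, /ɹ/ stranded (at most one coda consonant is licensed; onsets are limited to one consonant).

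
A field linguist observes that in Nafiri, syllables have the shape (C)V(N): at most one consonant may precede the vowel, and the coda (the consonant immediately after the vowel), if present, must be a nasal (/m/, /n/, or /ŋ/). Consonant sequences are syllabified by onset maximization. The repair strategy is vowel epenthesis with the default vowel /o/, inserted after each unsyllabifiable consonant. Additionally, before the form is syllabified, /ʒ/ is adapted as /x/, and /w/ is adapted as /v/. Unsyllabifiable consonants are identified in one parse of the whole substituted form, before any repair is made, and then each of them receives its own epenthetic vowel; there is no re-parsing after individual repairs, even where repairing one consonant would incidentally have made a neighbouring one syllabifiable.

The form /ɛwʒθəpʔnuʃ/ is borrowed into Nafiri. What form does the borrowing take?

ɛvoxoθəpoʔonuʃo

Substitution: /w/ → /v/, /ʒ/ → /x/, giving /ɛvxθəpʔnuʃ/.
Syllabifying with onset maximization leaves /v/, /x/, /p/, /ʔ/, /ʃ/ stranded (only a nasal (/m/, /n/, or /ŋ/) is licensed in coda position; onsets are limited to one consonant).
Inserting the epenthetic vowel yields /v/ → /vo/, /x/ → /xo/, /p/ → /po/, /ʔ/ → /ʔo/, /ʃ/ → /ʃo/.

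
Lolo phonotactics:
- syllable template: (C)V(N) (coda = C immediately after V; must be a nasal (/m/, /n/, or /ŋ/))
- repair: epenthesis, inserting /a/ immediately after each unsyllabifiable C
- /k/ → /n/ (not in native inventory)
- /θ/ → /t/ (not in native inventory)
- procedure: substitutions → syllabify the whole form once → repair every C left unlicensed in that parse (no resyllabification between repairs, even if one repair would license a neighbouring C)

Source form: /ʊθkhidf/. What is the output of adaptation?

ʊtanahidafa

Substitution: /θ/ → /t/, /k/ → /n/, giving /ʊtnhidf/.
Under (C)V(N), the unsyllabifiable consonants are /t/, /n/, /d/, /f/ (only a nasal (/m/, /n/, or /ŋ/) is licensed in coda position; onsets are limited to one consonant).
Epenthesis after each stranded consonant: /t/ → /ta/, /n/ → /na/, /d/ → /da/, /f/ → /fa/.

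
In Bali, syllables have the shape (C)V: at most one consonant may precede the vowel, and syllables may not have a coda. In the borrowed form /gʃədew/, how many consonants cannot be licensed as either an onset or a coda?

2

Syllabifying with onset maximization leaves /g/, /w/ stranded (no codas are permitted; onsets are limited to one consonant).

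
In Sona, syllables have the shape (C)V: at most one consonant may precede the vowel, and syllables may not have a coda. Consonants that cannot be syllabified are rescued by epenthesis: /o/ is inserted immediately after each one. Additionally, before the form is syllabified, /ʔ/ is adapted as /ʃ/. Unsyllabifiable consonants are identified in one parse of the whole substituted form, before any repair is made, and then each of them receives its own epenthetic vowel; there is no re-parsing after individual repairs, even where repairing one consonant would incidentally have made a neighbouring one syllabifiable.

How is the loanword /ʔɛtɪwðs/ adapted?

Substitution: /ʔ/ → /ʃ/, giving /ʃɛtɪwðs/.
Under (C)V, the unsyllabifiable consonants are /w/, /ð/, /s/ (no codas are permitted; onsets are limited to one consonant).
Inserting the epenthetic vowel yields /w/ → /wo/, /ð/ → /ðo/, /s/ → /so/.

ʃɛtɪwoðoso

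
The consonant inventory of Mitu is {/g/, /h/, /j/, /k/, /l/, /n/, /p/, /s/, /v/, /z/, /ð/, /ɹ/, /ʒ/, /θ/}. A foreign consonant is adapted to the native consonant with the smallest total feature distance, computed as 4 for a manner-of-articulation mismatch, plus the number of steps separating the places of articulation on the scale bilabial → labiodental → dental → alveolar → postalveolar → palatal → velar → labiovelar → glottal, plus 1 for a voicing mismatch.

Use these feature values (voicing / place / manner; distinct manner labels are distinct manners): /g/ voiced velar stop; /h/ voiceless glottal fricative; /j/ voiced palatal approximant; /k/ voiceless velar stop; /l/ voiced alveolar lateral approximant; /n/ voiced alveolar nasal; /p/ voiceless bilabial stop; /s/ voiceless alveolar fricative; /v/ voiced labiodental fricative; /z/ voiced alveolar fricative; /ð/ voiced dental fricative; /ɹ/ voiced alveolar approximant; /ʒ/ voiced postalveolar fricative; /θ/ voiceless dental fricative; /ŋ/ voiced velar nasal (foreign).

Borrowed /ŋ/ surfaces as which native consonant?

n

/n/ is closest: same manner (nasal), place distance 3 (velar→alveolar), same voicing; total 3. Next closest is /g/ at distance 4.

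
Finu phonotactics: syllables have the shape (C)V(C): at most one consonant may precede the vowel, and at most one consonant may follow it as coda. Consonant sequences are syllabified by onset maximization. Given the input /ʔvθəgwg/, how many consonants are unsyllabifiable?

Under (C)V(C), the unsyllabifiable consonants are /ʔ/, /v/, /w/, /g/ (at most one coda consonant is licensed; onsets are limited to one consonant).

4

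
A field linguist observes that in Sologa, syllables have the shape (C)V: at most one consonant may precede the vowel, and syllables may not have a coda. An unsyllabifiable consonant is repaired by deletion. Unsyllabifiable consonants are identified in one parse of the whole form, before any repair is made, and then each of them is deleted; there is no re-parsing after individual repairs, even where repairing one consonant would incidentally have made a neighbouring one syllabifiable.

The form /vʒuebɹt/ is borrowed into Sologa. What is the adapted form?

The consonants /v/, /b/, /ɹ/, /t/ cannot be parsed into a legal (C)V syllable (no codas are permitted; onsets are limited to one consonant).
Deletion applies to /v/, /b/, /ɹ/, /t/.

ʒue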